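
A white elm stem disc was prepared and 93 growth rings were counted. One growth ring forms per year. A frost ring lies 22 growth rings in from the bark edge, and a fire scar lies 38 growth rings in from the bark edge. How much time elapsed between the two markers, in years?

Separation: 38 − 22 = 16 growth rings.
That is 16 years at one growth ring per year.

16 yr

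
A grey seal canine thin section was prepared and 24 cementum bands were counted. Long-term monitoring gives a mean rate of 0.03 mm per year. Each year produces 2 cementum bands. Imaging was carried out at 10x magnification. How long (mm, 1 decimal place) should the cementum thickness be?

24 cementum bands at 2 per year is 24 / 2 = 12 years.
12 years at 0.03 mm/year gives 0.03 × 12 = 0.4 mm.

0.4 mm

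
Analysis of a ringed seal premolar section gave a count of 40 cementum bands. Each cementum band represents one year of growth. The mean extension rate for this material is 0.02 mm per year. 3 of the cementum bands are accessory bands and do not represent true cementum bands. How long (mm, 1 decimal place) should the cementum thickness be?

0.7 mm

True cementum band count = 40 − 3 = 37.
Length ≈ 0.02 × 37 = 0.7 mm.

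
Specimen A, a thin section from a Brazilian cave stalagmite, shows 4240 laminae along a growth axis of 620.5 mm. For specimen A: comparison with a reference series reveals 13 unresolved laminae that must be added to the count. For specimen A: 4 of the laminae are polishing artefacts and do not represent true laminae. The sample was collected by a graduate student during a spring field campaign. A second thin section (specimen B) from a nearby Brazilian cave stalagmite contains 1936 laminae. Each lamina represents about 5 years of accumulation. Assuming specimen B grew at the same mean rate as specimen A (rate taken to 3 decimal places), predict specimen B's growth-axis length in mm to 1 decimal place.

280.7 mm

Specimen A: adjusted count: 4240 − 4 + 13 = 4249 laminae.
Specimen A: at 5 years per lamina, 4249 × 5 = 21245 years.
A: 620.5 mm over 21245 years gives 620.5 / 21245 ≈ 0.029 mm/yr.
Specimen B: multiplying by 5 years per lamina: 1936 × 5 = 9680 years. Length of B = 0.029 × 9680 = 280.7 mm.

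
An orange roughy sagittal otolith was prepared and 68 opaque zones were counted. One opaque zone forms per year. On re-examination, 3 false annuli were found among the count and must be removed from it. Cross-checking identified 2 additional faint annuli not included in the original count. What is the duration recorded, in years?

67 yr

True opaque zone count = 68 − 3 + 2 = 67.
At one opaque zone per year, that is 67 years.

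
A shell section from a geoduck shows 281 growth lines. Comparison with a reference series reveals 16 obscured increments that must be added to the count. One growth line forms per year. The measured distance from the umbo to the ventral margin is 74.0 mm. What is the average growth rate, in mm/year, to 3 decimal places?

True growth line count = 281 + 16 = 297.
Extension rate ≈ 74.0 / 297 = 0.249 mm/year.

0.249 mm/year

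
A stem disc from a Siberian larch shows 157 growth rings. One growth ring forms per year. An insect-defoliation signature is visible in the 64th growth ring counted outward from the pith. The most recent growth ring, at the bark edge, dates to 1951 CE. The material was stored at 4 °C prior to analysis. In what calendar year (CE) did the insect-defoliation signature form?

Between growth ring 64 and the bark edge there are 157 − 64 = 93 growth rings.
Counting back 93 years from 1951 CE places the insect-defoliation signature in 1951 − 93 = 1858 CE.

1858 CE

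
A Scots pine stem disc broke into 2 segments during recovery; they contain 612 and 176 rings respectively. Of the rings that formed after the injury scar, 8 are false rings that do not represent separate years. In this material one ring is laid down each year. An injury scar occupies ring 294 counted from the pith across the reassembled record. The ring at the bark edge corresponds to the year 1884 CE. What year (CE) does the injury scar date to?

Total rings = 612 + 176 = 788.
The injury scar sits at ring 294 from the pith, so 788 − 294 = 494 rings formed after it.
494 − 8 false = 486 true rings after the injury scar.
1884 − 486 = 1398 CE.

1398 CE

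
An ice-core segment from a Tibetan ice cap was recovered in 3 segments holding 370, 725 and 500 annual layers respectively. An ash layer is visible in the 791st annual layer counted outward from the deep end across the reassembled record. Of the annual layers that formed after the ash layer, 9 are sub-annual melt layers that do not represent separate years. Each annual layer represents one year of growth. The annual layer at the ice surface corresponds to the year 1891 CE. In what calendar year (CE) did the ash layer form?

Total annual layers = 370 + 725 + 500 = 1595.
The ash layer sits at annual layer 791 from the deep end, so 1595 − 791 = 804 annual layers formed after it.
804 − 9 false = 795 true annual layers after the ash layer.
Counting back 795 years from 1891 CE places the ash layer in 1891 − 795 = 1096 CE.

1096 CE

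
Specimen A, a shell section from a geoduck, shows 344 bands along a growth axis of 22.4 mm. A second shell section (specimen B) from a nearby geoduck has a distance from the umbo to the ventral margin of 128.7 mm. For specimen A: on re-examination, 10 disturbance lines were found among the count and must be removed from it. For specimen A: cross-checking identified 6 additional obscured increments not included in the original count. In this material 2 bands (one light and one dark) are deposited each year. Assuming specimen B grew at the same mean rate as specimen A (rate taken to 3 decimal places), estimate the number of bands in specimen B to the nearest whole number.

Specimen A: after corrections the count is 344 − 10 + 6 = 340 bands.
Specimen A: with 2 bands per year, 340 / 2 = 170 years.
A: Mean rate = 22.4 mm / 170 years ≈ 0.132 mm/yr.
B spans 128.7 / 0.132 = 975.00 years; at 2 bands per year that is 975.00 × 2 ≈ 1950 bands.

1950 bands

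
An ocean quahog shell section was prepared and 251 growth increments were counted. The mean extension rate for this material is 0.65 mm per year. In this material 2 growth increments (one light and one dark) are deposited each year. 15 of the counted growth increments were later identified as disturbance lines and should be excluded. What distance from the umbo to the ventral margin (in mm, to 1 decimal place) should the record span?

Adjusted count: 251 − 15 = 236 growth increments.
236 growth increments at 2 per year is 236 / 2 = 118 years.
Length ≈ 0.65 × 118 = 76.7 mm.

76.7 mm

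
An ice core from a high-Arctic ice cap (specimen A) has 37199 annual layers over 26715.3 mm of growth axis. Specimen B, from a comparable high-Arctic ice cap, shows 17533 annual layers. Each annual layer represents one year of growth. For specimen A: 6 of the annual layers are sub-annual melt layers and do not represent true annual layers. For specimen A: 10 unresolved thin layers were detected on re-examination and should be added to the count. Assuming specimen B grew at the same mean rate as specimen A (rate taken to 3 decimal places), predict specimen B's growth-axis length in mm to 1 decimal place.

Specimen A: after corrections the count is 37199 − 6 + 10 = 37203 annual layers.
A: Mean rate = 26715.3 mm / 37203 years ≈ 0.718 mm/year.
B's length ≈ 0.718 × 17533 = 12588.7 mm.

12588.7 mm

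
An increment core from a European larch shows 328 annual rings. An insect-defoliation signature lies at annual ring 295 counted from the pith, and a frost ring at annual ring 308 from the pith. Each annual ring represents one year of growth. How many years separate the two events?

13 years

308 − 295 = 13 annual rings lie between the two events.
That is 13 years at one annual ring per year.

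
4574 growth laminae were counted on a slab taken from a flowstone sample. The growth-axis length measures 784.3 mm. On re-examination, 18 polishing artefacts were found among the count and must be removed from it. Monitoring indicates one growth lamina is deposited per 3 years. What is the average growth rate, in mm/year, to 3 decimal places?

0.057 mm/year

Correcting the raw count gives 4574 − 18 = 4556 true growth laminae.
4556 growth laminae at 3 years each span 4556 × 3 = 13668 years.
Extension rate ≈ 784.3 / 13668 = 0.057 mm/year.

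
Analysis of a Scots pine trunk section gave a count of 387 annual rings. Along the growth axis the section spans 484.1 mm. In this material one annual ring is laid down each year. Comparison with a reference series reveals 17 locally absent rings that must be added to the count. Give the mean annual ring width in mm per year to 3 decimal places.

1.198 mm per year

After corrections the count is 387 + 17 = 404 annual rings.
Extension rate ≈ 484.1 / 404 = 1.198 mm per year.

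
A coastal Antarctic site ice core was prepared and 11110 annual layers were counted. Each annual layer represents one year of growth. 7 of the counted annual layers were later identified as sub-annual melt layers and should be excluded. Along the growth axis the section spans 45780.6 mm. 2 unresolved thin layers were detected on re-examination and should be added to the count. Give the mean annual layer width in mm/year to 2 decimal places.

4.12 mm/year

Adjusted count: 11110 − 7 + 2 = 11105 annual layers.
Extension rate ≈ 45780.6 / 11105 = 4.12 mm/year.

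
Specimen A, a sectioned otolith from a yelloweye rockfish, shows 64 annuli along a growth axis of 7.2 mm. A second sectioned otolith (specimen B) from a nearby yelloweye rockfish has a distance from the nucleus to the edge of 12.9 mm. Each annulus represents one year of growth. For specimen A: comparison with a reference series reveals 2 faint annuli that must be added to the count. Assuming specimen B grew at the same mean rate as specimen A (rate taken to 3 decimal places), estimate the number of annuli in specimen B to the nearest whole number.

118 annuli

Specimen A: adjusted count: 64 + 2 = 66 annuli.
A: Extension rate ≈ 7.2 / 66 = 0.109 mm/yr.
B spans 12.9 / 0.109 = 118.35 years ≈ 118 annuli.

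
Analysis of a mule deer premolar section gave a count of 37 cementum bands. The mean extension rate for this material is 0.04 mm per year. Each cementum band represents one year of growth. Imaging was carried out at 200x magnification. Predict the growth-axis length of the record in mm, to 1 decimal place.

The record spans 37 years at 0.04 mm per year.
37 years at 0.04 mm/year gives 0.04 × 37 = 1.5 mm.

1.5 mm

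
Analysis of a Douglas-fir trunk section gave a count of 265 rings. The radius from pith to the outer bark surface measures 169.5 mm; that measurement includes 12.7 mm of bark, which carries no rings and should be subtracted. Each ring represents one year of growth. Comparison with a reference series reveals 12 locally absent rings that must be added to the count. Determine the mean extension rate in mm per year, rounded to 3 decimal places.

0.566 mm per year

After corrections the count is 265 + 12 = 277 rings.
Removing the 12.7 mm offcut leaves 169.5 − 12.7 = 156.8 mm.
Extension rate ≈ 156.8 / 277 = 0.566 mm per year.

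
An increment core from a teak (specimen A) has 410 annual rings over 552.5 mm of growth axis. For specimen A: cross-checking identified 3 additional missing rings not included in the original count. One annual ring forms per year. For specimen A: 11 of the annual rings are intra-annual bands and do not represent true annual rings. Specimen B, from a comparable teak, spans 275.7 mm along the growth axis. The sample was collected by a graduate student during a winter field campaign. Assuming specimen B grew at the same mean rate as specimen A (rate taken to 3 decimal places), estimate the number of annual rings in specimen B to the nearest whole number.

Specimen A: true annual ring count = 410 − 11 + 3 = 402.
A: Mean rate = 552.5 mm / 402 years ≈ 1.374 mm/yr.
B spans 275.7 / 1.374 = 200.66 years ≈ 201 annual rings.

201 annual rings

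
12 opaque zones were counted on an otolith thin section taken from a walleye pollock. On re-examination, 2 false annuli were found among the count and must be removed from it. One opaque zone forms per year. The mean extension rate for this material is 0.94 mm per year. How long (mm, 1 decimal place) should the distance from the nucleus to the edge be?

Adjusted count: 12 − 2 = 10 opaque zones.
Predicted length = 0.94 mm/year × 10 years = 9.4 mm.

9.4 mm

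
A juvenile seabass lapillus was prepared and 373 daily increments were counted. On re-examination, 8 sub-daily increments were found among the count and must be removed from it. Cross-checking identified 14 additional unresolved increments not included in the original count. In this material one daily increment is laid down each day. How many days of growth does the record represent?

379 days

After corrections the count is 373 − 8 + 14 = 379 daily increments.
At one daily increment per day, that is 379 days.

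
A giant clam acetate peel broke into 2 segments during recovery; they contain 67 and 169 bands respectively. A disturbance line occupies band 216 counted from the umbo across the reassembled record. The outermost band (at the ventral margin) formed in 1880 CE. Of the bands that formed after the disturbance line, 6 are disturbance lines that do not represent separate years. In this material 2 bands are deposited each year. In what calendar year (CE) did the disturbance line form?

Total bands = 67 + 169 = 236.
Between band 216 and the ventral margin there are 236 − 216 = 20 bands.
Removing the 6 false bands leaves 20 − 6 = 14 true bands beyond the disturbance line.
With 2 bands per year, 14 / 2 = 7 years.
The band at the ventral margin is 1880 CE, so the disturbance line dates to 1880 − 7 = 1873 CE.

1873 CE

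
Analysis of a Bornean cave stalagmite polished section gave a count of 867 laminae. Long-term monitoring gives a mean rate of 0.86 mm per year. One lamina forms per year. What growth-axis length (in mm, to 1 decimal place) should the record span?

The record spans 867 years at 0.86 mm per year.
867 years at 0.86 mm/year gives 0.86 × 867 = 745.6 mm.

745.6 mm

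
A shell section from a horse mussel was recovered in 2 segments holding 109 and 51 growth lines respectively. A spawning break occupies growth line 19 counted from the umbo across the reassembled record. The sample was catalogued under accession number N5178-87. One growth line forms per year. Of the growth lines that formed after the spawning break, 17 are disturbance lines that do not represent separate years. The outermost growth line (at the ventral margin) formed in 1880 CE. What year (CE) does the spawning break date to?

1756 CE

Total growth lines = 109 + 51 = 160.
The spawning break sits at growth line 19 from the umbo, so 160 − 19 = 141 growth lines formed after it.
141 − 17 false = 124 true growth lines after the spawning break.
The growth line at the ventral margin is 1880 CE, so the spawning break dates to 1880 − 124 = 1756 CE.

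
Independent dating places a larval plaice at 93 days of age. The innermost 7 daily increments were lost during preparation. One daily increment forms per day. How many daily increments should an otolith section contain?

Expected daily increments over 93 days: 93.
Subtracting the 7 daily increments not captured gives 93 − 7 = 86 daily increments in the record.

86 daily increments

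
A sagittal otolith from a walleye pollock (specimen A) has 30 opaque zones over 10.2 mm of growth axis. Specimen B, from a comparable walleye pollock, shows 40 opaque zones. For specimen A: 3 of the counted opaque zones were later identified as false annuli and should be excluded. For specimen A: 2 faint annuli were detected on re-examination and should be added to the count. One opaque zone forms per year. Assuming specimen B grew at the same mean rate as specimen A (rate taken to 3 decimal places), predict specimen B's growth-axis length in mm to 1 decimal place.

Specimen A: after corrections the count is 30 − 3 + 2 = 29 opaque zones.
A: Extension rate ≈ 10.2 / 29 = 0.352 mm/yr.
Length of B = 0.352 × 40 = 14.1 mm.

14.1 mm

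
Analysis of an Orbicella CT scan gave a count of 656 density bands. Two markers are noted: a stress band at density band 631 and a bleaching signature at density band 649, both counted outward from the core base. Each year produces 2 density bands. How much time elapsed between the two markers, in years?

The two markers are separated by 649 − 631 = 18 density bands.
Dividing by 2 density bands per year: 18 / 2 = 9 years.

9 years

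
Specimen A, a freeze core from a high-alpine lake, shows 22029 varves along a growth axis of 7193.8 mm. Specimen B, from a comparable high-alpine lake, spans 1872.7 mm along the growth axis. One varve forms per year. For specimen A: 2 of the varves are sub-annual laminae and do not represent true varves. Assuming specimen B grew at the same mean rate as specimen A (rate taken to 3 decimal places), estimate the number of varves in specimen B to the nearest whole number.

Specimen A: correcting the raw count gives 22029 − 2 = 22027 true varves.
A: 7193.8 mm over 22027 years gives 7193.8 / 22027 ≈ 0.327 mm per year.
Specimen B: 1872.7 mm / 0.327 mm per year = 5726.91 years ≈ 5727 varves.

5727 varves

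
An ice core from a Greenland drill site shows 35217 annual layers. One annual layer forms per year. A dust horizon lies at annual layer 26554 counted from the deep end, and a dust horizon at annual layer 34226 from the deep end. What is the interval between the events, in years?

Separation: 34226 − 26554 = 7672 annual layers.
That is 7672 years at one annual layer per year.

7672 years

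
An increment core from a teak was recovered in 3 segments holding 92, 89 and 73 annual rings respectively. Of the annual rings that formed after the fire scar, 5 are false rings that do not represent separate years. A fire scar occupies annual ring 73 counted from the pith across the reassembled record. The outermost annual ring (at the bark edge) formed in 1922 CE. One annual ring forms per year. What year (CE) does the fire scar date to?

Total annual rings = 92 + 89 + 73 = 254.
254 − 73 = 181 annual rings lie beyond the fire scar toward the bark edge.
181 − 5 false = 176 true annual rings after the fire scar.
Counting back 176 years from 1922 CE places the fire scar in 1922 − 176 = 1746 CE.

1746 CE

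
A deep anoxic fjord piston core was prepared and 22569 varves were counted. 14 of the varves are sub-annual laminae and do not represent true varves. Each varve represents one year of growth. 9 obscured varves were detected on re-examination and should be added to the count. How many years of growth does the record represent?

22564 years

True varve count = 22569 − 14 + 9 = 22564.
One varve per year makes the duration 22564 years.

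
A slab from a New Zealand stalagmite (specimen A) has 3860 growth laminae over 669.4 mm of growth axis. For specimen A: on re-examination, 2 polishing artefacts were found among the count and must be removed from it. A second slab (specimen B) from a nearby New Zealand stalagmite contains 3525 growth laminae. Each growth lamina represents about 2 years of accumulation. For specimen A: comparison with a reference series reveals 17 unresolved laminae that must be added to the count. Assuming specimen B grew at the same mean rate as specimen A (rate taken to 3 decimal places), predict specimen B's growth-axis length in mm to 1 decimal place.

Specimen A: true growth lamina count = 3860 − 2 + 17 = 3875.
Specimen A: multiplying by 2 years per growth lamina: 3875 × 2 = 7750 years.
A: 669.4 mm over 7750 years gives 669.4 / 7750 ≈ 0.086 mm per year.
Specimen B: 3525 growth laminae at 2 years each span 3525 × 2 = 7050 years. Length of B = 0.086 × 7050 = 606.3 mm.

606.3 mm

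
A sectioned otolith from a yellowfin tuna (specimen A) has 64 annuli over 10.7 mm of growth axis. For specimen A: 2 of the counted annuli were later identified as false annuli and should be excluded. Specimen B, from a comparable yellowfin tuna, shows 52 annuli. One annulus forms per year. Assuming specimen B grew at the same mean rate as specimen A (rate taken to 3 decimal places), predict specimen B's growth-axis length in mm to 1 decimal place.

Specimen A: correcting the raw count gives 64 − 2 = 62 true annuli.
A: 10.7 mm over 62 years gives 10.7 / 62 ≈ 0.173 mm/yr.
For B, 0.173 mm/year × 52 years = 9.0 mm.

9.0 mm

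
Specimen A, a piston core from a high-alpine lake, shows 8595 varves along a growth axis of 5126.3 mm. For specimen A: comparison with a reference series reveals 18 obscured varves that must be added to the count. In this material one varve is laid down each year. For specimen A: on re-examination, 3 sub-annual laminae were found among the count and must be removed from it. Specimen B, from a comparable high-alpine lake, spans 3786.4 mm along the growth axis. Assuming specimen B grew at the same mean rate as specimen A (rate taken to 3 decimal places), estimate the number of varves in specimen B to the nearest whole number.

6364 varves

Specimen A: true varve count = 8595 − 3 + 18 = 8610.
A: Mean rate = 5126.3 mm / 8610 years ≈ 0.595 mm/yr.
For B, 3786.4 / 0.595 = 6363.70 years ≈ 6364 varves.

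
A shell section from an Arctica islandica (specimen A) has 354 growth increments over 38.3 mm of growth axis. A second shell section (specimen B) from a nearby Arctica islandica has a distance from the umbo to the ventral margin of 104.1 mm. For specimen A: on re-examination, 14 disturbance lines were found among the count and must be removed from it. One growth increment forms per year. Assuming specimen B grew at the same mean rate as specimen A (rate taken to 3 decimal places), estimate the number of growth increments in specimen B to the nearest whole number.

Specimen A: true growth increment count = 354 − 14 = 340.
A: Mean rate = 38.3 mm / 340 years ≈ 0.113 mm/year.
For B, 104.1 / 0.113 = 921.24 years ≈ 921 growth increments.

921 growth increments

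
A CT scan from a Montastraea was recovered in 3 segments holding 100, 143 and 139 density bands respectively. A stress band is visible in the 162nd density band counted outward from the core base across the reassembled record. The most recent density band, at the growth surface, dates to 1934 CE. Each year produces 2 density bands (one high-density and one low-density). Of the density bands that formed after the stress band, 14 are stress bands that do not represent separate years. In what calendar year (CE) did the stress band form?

Total density bands = 100 + 143 + 139 = 382.
Between density band 162 and the growth surface there are 382 − 162 = 220 density bands.
Removing the 14 false density bands leaves 220 − 14 = 206 true density bands beyond the stress band.
With 2 density bands per year, 206 / 2 = 103 years.
1934 − 103 = 1831 CE.

1831 CE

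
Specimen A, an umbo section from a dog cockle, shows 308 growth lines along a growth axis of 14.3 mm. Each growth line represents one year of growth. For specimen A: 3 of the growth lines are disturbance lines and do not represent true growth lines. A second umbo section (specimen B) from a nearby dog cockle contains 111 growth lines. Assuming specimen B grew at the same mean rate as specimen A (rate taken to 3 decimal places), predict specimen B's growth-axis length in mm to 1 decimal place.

Specimen A: after corrections the count is 308 − 3 = 305 growth lines.
A: Mean rate = 14.3 mm / 305 years ≈ 0.047 mm/yr.
Length of B = 0.047 × 111 = 5.2 mm.

5.2 mm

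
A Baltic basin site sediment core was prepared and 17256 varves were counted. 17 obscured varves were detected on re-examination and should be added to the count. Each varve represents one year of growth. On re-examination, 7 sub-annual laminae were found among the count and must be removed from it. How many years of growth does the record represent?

After corrections the count is 17256 − 7 + 17 = 17266 varves.
One varve per year makes the duration 17266 years.

17266 years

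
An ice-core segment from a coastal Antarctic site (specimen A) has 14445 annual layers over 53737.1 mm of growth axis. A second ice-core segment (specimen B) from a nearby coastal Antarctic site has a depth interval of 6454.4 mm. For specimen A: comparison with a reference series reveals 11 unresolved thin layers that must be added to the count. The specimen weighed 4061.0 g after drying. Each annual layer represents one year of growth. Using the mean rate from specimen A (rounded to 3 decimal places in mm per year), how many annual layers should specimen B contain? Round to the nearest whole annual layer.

Specimen A: correcting the raw count gives 14445 + 11 = 14456 true annual layers.
A: 53737.1 mm over 14456 years gives 53737.1 / 14456 ≈ 3.717 mm per year.
For B, 6454.4 / 3.717 = 1736.45 years ≈ 1736 annual layers.

1736 annual layers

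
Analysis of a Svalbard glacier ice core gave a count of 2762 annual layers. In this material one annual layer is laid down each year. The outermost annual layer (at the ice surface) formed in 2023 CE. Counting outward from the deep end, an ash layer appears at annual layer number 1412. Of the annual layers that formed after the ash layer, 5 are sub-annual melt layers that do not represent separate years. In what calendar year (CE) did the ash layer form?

Between annual layer 1412 and the ice surface there are 2762 − 1412 = 1350 annual layers.
Excluding 5 false annual layers: 1350 − 5 = 1345.
2023 − 1345 = 678 CE.

678 CE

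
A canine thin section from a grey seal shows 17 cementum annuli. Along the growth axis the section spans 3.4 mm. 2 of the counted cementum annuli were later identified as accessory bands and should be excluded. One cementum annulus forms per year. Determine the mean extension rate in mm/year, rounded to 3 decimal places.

After corrections the count is 17 − 2 = 15 cementum annuli.
3.4 mm over 15 years gives 3.4 / 15 ≈ 0.227 mm/year.

0.227 mm/year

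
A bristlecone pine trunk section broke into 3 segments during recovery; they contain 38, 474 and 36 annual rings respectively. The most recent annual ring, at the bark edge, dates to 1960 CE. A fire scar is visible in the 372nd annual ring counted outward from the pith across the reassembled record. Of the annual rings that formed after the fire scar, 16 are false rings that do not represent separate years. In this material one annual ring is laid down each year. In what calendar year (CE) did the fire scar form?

Total annual rings = 38 + 474 + 36 = 548.
548 − 372 = 176 annual rings lie beyond the fire scar toward the bark edge.
Removing the 16 false annual rings leaves 176 − 16 = 160 true annual rings beyond the fire scar.
Counting back 160 years from 1960 CE places the fire scar in 1960 − 160 = 1800 CE.

1800 CE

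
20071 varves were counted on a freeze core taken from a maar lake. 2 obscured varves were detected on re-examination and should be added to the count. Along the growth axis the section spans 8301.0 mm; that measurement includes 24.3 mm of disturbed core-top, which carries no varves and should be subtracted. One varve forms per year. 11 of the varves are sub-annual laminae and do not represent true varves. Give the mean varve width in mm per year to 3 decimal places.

0.413 mm per year

Correcting the raw count gives 20071 − 11 + 2 = 20062 true varves.
Net length = 8301.0 − 24.3 = 8276.7 mm.
8276.7 mm over 20062 years gives 8276.7 / 20062 ≈ 0.413 mm per year.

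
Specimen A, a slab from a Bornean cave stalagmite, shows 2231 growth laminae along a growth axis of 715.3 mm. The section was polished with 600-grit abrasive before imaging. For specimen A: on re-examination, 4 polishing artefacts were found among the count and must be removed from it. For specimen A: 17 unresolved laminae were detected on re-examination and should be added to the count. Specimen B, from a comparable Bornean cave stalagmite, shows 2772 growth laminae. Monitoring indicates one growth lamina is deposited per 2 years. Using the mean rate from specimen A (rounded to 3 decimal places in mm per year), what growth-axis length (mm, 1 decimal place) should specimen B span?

Specimen A: adjusted count: 2231 − 4 + 17 = 2244 growth laminae.
Specimen A: 2244 growth laminae at 2 years each span 2244 × 2 = 4488 years.
A: 715.3 mm over 4488 years gives 715.3 / 4488 ≈ 0.159 mm per year.
Specimen B: multiplying by 2 years per growth lamina: 2772 × 2 = 5544 years. Length of B = 0.159 × 5544 = 881.5 mm.

881.5 mm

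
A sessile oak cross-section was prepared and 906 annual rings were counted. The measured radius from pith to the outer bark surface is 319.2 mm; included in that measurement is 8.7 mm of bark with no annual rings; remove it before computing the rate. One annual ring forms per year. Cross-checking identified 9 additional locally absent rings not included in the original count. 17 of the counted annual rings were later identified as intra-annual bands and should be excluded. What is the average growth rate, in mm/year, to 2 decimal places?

0.35 mm/year

After corrections the count is 906 − 17 + 9 = 898 annual rings.
Net length = 319.2 − 8.7 = 310.5 mm.
Mean rate = 310.5 mm / 898 years ≈ 0.35 mm/year.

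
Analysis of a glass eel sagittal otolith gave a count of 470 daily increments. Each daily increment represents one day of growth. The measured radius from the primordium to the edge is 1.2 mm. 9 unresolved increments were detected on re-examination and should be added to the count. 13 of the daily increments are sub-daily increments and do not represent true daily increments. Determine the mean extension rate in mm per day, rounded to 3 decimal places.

Adjusted count: 470 − 13 + 9 = 466 daily increments.
Extension rate ≈ 1.2 / 466 = 0.003 mm per day.

0.003 mm per day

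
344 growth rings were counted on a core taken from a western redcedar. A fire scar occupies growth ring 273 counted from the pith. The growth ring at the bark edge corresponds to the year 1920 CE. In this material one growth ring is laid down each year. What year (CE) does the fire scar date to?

1849 CE

The fire scar sits at growth ring 273 from the pith, so 344 − 273 = 71 growth rings formed after it.
The growth ring at the bark edge is 1920 CE, so the fire scar dates to 1920 − 71 = 1849 CE.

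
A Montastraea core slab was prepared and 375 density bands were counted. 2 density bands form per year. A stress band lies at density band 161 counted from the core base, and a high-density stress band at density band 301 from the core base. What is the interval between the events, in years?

Separation: 301 − 161 = 140 density bands.
140 density bands at 2 per year is 140 / 2 = 70 years.

70 years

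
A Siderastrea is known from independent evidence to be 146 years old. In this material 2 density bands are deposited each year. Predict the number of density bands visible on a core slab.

292 density bands

With 2 density bands per year, 146 years would produce 146 × 2 = 292 density bands.
So 292 density bands should be present.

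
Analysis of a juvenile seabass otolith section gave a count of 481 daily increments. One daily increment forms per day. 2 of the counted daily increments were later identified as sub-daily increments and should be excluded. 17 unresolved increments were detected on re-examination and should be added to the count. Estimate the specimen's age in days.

Adjusted count: 481 − 2 + 17 = 496 daily increments.
With a one-to-one daily increment periodicity this is 496 days.

496 days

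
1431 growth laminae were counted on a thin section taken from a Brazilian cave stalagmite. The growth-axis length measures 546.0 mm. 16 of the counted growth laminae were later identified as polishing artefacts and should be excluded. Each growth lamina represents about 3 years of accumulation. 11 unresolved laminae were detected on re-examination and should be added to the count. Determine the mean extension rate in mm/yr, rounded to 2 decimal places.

Adjusted count: 1431 − 16 + 11 = 1426 growth laminae.
Multiplying by 3 years per growth lamina: 1426 × 3 = 4278 years.
546.0 mm over 4278 years gives 546.0 / 4278 ≈ 0.13 mm/yr.

0.13 mm/yr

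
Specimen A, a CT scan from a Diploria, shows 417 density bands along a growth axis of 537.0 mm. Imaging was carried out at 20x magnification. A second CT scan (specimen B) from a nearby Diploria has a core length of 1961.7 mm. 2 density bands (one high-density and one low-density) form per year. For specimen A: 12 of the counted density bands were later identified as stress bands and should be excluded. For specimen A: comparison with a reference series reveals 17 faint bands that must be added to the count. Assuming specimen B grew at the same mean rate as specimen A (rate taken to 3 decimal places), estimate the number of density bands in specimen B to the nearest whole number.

Specimen A: true density band count = 417 − 12 + 17 = 422.
Specimen A: with 2 density bands per year, 422 / 2 = 211 years.
A: Extension rate ≈ 537.0 / 211 = 2.545 mm/yr.
Specimen B: 1961.7 mm / 2.545 mm per year = 770.81 years; at 2 density bands per year that is 770.81 × 2 ≈ 1542 density bands.

1542 density bands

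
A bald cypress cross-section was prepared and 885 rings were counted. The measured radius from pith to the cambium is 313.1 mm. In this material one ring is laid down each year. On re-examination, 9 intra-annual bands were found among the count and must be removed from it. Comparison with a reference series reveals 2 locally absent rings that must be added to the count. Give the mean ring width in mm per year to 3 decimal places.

True ring count = 885 − 9 + 2 = 878.
313.1 mm over 878 years gives 313.1 / 878 ≈ 0.357 mm per year.

0.357 mm per year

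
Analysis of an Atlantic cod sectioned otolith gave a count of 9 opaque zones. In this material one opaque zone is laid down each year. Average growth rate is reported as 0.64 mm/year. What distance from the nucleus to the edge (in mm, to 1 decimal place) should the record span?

The record spans 9 years at 0.64 mm per year.
9 years at 0.64 mm/year gives 0.64 × 9 = 5.8 mm.

5.8 mm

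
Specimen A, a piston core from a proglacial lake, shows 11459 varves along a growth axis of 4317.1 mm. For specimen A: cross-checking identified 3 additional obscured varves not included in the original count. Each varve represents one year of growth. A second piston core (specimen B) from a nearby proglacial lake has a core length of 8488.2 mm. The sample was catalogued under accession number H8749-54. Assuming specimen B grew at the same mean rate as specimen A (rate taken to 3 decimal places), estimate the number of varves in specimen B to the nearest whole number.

Specimen A: true varve count = 11459 + 3 = 11462.
A: 4317.1 mm over 11462 years gives 4317.1 / 11462 ≈ 0.377 mm per year.
Specimen B: 8488.2 mm / 0.377 mm per year = 22515.12 years ≈ 22515 varves.

22515 varves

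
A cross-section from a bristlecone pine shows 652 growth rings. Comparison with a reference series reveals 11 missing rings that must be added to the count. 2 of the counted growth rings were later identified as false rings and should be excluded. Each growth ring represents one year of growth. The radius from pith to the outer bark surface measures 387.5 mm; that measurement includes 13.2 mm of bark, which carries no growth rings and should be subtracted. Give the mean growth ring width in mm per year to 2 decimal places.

After corrections the count is 652 − 2 + 11 = 661 growth rings.
Removing the 13.2 mm offcut leaves 387.5 − 13.2 = 374.3 mm.
Mean rate = 374.3 mm / 661 years ≈ 0.57 mm per year.

0.57 mm per year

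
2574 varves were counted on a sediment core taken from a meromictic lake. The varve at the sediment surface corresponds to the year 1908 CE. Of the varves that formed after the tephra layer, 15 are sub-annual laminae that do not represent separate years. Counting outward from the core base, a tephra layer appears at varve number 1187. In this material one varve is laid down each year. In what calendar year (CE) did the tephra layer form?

The tephra layer sits at varve 1187 from the core base, so 2574 − 1187 = 1387 varves formed after it.
1387 − 15 false = 1372 true varves after the tephra layer.
Counting back 1372 years from 1908 CE places the tephra layer in 1908 − 1372 = 536 CE.

536 CE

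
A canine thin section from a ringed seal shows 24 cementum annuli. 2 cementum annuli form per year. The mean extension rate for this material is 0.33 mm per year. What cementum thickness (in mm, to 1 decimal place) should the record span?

4.0 mm

With 2 cementum annuli per year, 24 / 2 = 12 years.
12 years at 0.33 mm/year gives 0.33 × 12 = 4.0 mm.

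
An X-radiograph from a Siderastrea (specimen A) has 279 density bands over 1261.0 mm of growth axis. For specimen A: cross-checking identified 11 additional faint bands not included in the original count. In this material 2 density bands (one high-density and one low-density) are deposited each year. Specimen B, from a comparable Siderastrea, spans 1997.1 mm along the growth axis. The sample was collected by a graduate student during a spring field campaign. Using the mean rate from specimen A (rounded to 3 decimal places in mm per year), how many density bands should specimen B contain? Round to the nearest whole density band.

Specimen A: correcting the raw count gives 279 + 11 = 290 true density bands.
Specimen A: with 2 density bands per year, 290 / 2 = 145 years.
A: 1261.0 mm over 145 years gives 1261.0 / 145 ≈ 8.697 mm/yr.
Specimen B: 1997.1 mm / 8.697 mm per year = 229.63 years; at 2 density bands per year that is 229.63 × 2 ≈ 459 density bands.

459 density bands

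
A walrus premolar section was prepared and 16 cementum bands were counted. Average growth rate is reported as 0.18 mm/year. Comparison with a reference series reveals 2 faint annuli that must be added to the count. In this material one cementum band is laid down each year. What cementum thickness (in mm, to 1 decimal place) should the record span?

3.2 mm

Correcting the raw count gives 16 + 2 = 18 true cementum bands.
Predicted length = 0.18 mm/year × 18 years = 3.2 mm.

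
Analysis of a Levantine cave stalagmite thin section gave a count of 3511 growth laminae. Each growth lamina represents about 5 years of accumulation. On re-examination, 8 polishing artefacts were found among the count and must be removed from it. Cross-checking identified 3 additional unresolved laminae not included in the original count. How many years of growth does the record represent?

17530 years

Adjusted count: 3511 − 8 + 3 = 3506 growth laminae.
At 5 years per growth lamina, 3506 × 5 = 17530 years.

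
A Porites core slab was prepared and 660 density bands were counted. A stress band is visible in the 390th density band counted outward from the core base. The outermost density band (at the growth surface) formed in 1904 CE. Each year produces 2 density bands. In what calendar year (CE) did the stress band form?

1769 CE

660 − 390 = 270 density bands lie beyond the stress band toward the growth surface.
270 density bands at 2 per year is 270 / 2 = 135 years.
Counting back 135 years from 1904 CE places the stress band in 1904 − 135 = 1769 CE.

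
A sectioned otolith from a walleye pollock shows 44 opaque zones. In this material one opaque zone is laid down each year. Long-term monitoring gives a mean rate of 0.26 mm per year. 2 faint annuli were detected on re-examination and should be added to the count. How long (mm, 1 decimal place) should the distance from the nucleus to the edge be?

12.0 mm

True opaque zone count = 44 + 2 = 46.
Length ≈ 0.26 × 46 = 12.0 mm.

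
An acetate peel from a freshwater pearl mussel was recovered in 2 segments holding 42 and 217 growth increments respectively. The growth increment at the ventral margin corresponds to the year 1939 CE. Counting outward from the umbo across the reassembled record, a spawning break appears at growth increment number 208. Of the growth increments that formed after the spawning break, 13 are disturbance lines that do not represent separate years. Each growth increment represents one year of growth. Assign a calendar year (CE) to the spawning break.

Total growth increments = 42 + 217 = 259.
Between growth increment 208 and the ventral margin there are 259 − 208 = 51 growth increments.
51 − 13 false = 38 true growth increments after the spawning break.
The growth increment at the ventral margin is 1939 CE, so the spawning break dates to 1939 − 38 = 1901 CE.

1901 CE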